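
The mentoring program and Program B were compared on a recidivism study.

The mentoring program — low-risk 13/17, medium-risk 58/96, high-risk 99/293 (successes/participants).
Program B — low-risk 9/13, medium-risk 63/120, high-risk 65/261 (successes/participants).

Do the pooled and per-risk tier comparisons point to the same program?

Yes

Low-risk: the mentoring program 13/17 = 76.5%, Program B 9/13 = 69.2% → the mentoring program
Medium-risk: the mentoring program 58/96 = 60.4%, Program B 63/120 = 52.5% → the mentoring program
High-risk: the mentoring program 99/293 = 33.8%, Program B 65/261 = 24.9% → the mentoring program
Overall: the mentoring program 170/406 = 41.9%, Program B 137/394 = 34.8% → the mentoring program
The mentoring program wins overall and in every risk group — no reversal.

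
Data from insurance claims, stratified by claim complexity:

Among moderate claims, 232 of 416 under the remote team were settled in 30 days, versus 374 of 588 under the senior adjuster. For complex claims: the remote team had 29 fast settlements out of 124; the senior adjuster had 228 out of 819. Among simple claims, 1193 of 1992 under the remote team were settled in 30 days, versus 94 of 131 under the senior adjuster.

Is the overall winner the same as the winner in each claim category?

Moderate: the remote team 232/416 = 55.8%, the senior adjuster 374/588 = 63.6% → the senior adjuster
Complex: the remote team 29/124 = 23.4%, the senior adjuster 228/819 = 27.8% → the senior adjuster
Simple: the remote team 1193/1992 = 59.9%, the senior adjuster 94/131 = 71.8% → the senior adjuster
Overall: the remote team 1454/2532 = 57.4%, the senior adjuster 696/1538 = 45.3% → the remote team
The senior adjuster wins each claim group but the remote team wins overall — the comparison reverses. The senior adjuster's claims skew toward complex, which has a lower base rate.

No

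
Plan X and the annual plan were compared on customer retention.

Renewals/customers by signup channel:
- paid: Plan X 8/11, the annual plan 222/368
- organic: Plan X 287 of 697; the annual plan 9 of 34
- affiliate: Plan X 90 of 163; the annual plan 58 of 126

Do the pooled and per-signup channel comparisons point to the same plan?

Paid: Plan X 8/11 = 72.7%, the annual plan 222/368 = 60.3% → Plan X
Organic: Plan X 287/697 = 41.2%, the annual plan 9/34 = 26.5% → Plan X
Affiliate: Plan X 90/163 = 55.2%, the annual plan 58/126 = 46.0% → Plan X
Overall: Plan X 385/871 = 44.2%, the annual plan 289/528 = 54.7% → the annual plan
Plan X wins each signup group but the annual plan wins overall — the comparison reverses. Plan X's customers skew toward organic, which has a lower base rate.

No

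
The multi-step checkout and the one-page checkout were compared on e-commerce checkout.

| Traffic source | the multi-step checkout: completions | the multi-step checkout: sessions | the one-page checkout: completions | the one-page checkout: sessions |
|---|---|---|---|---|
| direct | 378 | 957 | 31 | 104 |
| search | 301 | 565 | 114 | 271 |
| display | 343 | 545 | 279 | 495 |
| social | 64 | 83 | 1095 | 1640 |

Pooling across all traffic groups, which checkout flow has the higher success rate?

the one-page checkout

Direct: the multi-step checkout 378/957 = 39.5%, the one-page checkout 31/104 = 29.8% → the multi-step checkout
Search: the multi-step checkout 301/565 = 53.3%, the one-page checkout 114/271 = 42.1% → the multi-step checkout
Display: the multi-step checkout 343/545 = 62.9%, the one-page checkout 279/495 = 56.4% → the multi-step checkout
Social: the multi-step checkout 64/83 = 77.1%, the one-page checkout 1095/1640 = 66.8% → the multi-step checkout
Overall: the multi-step checkout 1086/2150 = 50.5%, the one-page checkout 1519/2510 = 60.5% → the one-page checkout
(The multi-step checkout wins every traffic group but the one-page checkout wins overall — the multi-step checkout's sessions skew toward the low-rate direct group.)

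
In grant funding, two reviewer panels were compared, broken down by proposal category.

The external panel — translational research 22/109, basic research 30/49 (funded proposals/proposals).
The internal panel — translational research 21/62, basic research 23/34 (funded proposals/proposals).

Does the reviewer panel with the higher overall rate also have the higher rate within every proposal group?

Translational research: the external panel 22/109 = 20.2%, the internal panel 21/62 = 33.9% → the internal panel
Basic research: the external panel 30/49 = 61.2%, the internal panel 23/34 = 67.6% → the internal panel
Overall: the external panel 52/158 = 32.9%, the internal panel 44/96 = 45.8% → the internal panel
The internal panel wins overall and in every proposal group — no reversal.

Yes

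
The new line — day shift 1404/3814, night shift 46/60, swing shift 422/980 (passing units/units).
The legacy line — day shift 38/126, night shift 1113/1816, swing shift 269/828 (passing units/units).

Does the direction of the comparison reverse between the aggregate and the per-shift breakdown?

Yes

Day shift: the new line 1404/3814 = 36.8%, the legacy line 38/126 = 30.2% → the new line
Night shift: the new line 46/60 = 76.7%, the legacy line 1113/1816 = 61.3% → the new line
Swing shift: the new line 422/980 = 43.1%, the legacy line 269/828 = 32.5% → the new line
Overall: the new line 1872/4854 = 38.6%, the legacy line 1420/2770 = 51.3% → the legacy line
The new line wins each shift group but the legacy line wins overall — the comparison reverses. The new line's units skew toward day shift, which has a lower base rate.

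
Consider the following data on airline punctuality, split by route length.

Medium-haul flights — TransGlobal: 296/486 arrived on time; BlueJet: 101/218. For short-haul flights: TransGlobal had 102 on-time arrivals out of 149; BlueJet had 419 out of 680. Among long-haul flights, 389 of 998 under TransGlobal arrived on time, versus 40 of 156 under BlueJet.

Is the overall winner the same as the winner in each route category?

Medium-haul: TransGlobal 296/486 = 60.9%, BlueJet 101/218 = 46.3% → TransGlobal
Short-haul: TransGlobal 102/149 = 68.5%, BlueJet 419/680 = 61.6% → TransGlobal
Long-haul: TransGlobal 389/998 = 39.0%, BlueJet 40/156 = 25.6% → TransGlobal
Overall: TransGlobal 787/1633 = 48.2%, BlueJet 560/1054 = 53.1% → BlueJet
TransGlobal wins each route group but BlueJet wins overall — the comparison reverses. TransGlobal's flights skew toward long-haul, which has a lower base rate.

No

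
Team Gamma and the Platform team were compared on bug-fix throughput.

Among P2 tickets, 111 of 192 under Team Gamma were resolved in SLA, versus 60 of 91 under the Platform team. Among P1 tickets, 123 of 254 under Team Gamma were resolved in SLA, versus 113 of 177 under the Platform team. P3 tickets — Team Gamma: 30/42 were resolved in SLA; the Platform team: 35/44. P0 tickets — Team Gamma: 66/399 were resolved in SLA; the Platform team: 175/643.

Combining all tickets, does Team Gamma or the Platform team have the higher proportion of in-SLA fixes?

P2: Team Gamma 111/192 = 57.8%, the Platform team 60/91 = 65.9% → the Platform team
P1: Team Gamma 123/254 = 48.4%, the Platform team 113/177 = 63.8% → the Platform team
P3: Team Gamma 30/42 = 71.4%, the Platform team 35/44 = 79.5% → the Platform team
P0: Team Gamma 66/399 = 16.5%, the Platform team 175/643 = 27.2% → the Platform team
Overall: Team Gamma 330/887 = 37.2%, the Platform team 383/955 = 40.1% → the Platform team

the Platform team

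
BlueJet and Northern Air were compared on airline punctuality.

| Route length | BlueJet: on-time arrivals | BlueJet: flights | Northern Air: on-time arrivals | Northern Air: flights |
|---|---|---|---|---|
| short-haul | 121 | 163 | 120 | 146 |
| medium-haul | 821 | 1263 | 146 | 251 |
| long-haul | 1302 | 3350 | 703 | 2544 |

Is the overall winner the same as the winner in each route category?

No

Short-haul: BlueJet 121/163 = 74.2%, Northern Air 120/146 = 82.2% → Northern Air
Medium-haul: BlueJet 821/1263 = 65.0%, Northern Air 146/251 = 58.2% → BlueJet
Long-haul: BlueJet 1302/3350 = 38.9%, Northern Air 703/2544 = 27.6% → BlueJet
Overall: BlueJet 2244/4776 = 47.0%, Northern Air 969/2941 = 32.9% → BlueJet
Neither sweeps: BlueJet wins 2 of 3 groups, Northern Air wins 1. BlueJet wins overall but not every group — no Simpson reversal.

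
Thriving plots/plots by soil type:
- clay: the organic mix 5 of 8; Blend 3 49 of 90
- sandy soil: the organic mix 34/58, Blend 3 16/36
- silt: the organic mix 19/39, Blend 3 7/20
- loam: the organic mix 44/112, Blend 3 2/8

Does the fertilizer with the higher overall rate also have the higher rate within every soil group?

Clay: the organic mix 5/8 = 62.5%, Blend 3 49/90 = 54.4% → the organic mix
Sandy soil: the organic mix 34/58 = 58.6%, Blend 3 16/36 = 44.4% → the organic mix
Silt: the organic mix 19/39 = 48.7%, Blend 3 7/20 = 35.0% → the organic mix
Loam: the organic mix 44/112 = 39.3%, Blend 3 2/8 = 25.0% → the organic mix
Overall: the organic mix 102/217 = 47.0%, Blend 3 74/154 = 48.1% → Blend 3
The organic mix wins each soil group but Blend 3 wins overall — the comparison reverses. The organic mix's plots skew toward loam, which has a lower base rate.

No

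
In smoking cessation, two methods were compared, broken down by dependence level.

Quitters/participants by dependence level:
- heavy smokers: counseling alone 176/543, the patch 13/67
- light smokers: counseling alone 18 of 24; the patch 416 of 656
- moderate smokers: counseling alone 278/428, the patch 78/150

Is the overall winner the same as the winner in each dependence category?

Heavy smokers: counseling alone 176/543 = 32.4%, the patch 13/67 = 19.4% → counseling alone
Light smokers: counseling alone 18/24 = 75.0%, the patch 416/656 = 63.4% → counseling alone
Moderate smokers: counseling alone 278/428 = 65.0%, the patch 78/150 = 52.0% → counseling alone
Overall: counseling alone 472/995 = 47.4%, the patch 507/873 = 58.1% → the patch
Counseling alone wins each dependence group but the patch wins overall — the comparison reverses. Counseling alone's participants skew toward heavy smokers, which has a lower base rate.

No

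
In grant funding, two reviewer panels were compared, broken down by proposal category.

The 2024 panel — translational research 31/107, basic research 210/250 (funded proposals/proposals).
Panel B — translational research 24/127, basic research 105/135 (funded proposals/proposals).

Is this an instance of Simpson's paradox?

Translational research: the 2024 panel 31/107 = 29.0%, Panel B 24/127 = 18.9% → the 2024 panel
Basic research: the 2024 panel 210/250 = 84.0%, Panel B 105/135 = 77.8% → the 2024 panel
Overall: the 2024 panel 241/357 = 67.5%, Panel B 129/262 = 49.2% → the 2024 panel
The 2024 panel wins overall and in every proposal group — no reversal.

No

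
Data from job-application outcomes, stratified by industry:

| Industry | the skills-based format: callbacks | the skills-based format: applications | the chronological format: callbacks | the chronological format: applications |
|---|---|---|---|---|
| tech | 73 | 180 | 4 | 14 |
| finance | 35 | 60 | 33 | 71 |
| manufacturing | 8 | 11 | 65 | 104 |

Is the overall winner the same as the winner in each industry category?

No

Tech: the skills-based format 73/180 = 40.6%, the chronological format 4/14 = 28.6% → the skills-based format
Finance: the skills-based format 35/60 = 58.3%, the chronological format 33/71 = 46.5% → the skills-based format
Manufacturing: the skills-based format 8/11 = 72.7%, the chronological format 65/104 = 62.5% → the skills-based format
Overall: the skills-based format 116/251 = 46.2%, the chronological format 102/189 = 54.0% → the chronological format
The skills-based format wins each industry group but the chronological format wins overall — the comparison reverses. The skills-based format's applications skew toward tech, which has a lower base rate.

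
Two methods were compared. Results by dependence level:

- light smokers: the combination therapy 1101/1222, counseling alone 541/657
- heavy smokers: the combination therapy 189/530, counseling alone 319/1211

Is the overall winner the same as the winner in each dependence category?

Light smokers: the combination therapy 1101/1222 = 90.1%, counseling alone 541/657 = 82.3% → the combination therapy
Heavy smokers: the combination therapy 189/530 = 35.7%, counseling alone 319/1211 = 26.3% → the combination therapy
Overall: the combination therapy 1290/1752 = 73.6%, counseling alone 860/1868 = 46.0% → the combination therapy
The combination therapy wins overall and in every dependence group — no reversal.

Yes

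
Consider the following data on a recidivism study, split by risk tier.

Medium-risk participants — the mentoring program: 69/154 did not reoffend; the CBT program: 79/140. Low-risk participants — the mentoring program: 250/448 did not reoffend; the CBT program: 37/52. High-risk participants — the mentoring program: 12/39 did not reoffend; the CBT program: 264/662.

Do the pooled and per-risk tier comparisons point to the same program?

No

Medium-risk: the mentoring program 69/154 = 44.8%, the CBT program 79/140 = 56.4% → the CBT program
Low-risk: the mentoring program 250/448 = 55.8%, the CBT program 37/52 = 71.2% → the CBT program
High-risk: the mentoring program 12/39 = 30.8%, the CBT program 264/662 = 39.9% → the CBT program
Overall: the mentoring program 331/641 = 51.6%, the CBT program 380/854 = 44.5% → the mentoring program
The CBT program wins each risk group but the mentoring program wins overall — the comparison reverses. The CBT program's participants skew toward high-risk, which has a lower base rate.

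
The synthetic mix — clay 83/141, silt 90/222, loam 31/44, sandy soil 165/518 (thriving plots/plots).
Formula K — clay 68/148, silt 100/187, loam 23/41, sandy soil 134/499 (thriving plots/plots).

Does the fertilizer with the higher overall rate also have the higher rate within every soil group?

No

Clay: the synthetic mix 83/141 = 58.9%, Formula K 68/148 = 45.9% → the synthetic mix
Silt: the synthetic mix 90/222 = 40.5%, Formula K 100/187 = 53.5% → Formula K
Loam: the synthetic mix 31/44 = 70.5%, Formula K 23/41 = 56.1% → the synthetic mix
Sandy soil: the synthetic mix 165/518 = 31.9%, Formula K 134/499 = 26.9% → the synthetic mix
Overall: the synthetic mix 369/925 = 39.9%, Formula K 325/875 = 37.1% → the synthetic mix
Neither sweeps: the synthetic mix wins 3 of 4 groups, Formula K wins 1. The synthetic mix wins overall but not every group — no Simpson reversal.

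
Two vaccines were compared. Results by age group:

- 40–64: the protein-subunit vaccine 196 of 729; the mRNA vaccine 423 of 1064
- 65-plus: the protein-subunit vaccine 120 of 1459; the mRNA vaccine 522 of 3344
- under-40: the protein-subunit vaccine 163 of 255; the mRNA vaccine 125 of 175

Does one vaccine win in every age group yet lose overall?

No

40–64: the protein-subunit vaccine 196/729 = 26.9%, the mRNA vaccine 423/1064 = 39.8% → the mRNA vaccine
65-plus: the protein-subunit vaccine 120/1459 = 8.2%, the mRNA vaccine 522/3344 = 15.6% → the mRNA vaccine
Under-40: the protein-subunit vaccine 163/255 = 63.9%, the mRNA vaccine 125/175 = 71.4% → the mRNA vaccine
Overall: the protein-subunit vaccine 479/2443 = 19.6%, the mRNA vaccine 1070/4583 = 23.3% → the mRNA vaccine
The mRNA vaccine wins overall and in every age group — no reversal.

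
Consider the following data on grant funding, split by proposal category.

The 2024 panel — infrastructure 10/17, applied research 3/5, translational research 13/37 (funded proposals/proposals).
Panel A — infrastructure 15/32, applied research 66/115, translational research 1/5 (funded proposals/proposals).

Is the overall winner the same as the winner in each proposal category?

Infrastructure: the 2024 panel 10/17 = 58.8%, Panel A 15/32 = 46.9% → the 2024 panel
Applied research: the 2024 panel 3/5 = 60.0%, Panel A 66/115 = 57.4% → the 2024 panel
Translational research: the 2024 panel 13/37 = 35.1%, Panel A 1/5 = 20.0% → the 2024 panel
Overall: the 2024 panel 26/59 = 44.1%, Panel A 82/152 = 53.9% → Panel A
The 2024 panel wins each proposal group but Panel A wins overall — the comparison reverses. The 2024 panel's proposals skew toward translational research, which has a lower base rate.

No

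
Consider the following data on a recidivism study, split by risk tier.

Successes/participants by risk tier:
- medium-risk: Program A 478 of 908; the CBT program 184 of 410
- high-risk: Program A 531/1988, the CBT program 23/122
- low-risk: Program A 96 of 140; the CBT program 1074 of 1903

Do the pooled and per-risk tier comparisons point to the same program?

No

Medium-risk: Program A 478/908 = 52.6%, the CBT program 184/410 = 44.9% → Program A
High-risk: Program A 531/1988 = 26.7%, the CBT program 23/122 = 18.9% → Program A
Low-risk: Program A 96/140 = 68.6%, the CBT program 1074/1903 = 56.4% → Program A
Overall: Program A 1105/3036 = 36.4%, the CBT program 1281/2435 = 52.6% → the CBT program
Program A wins each risk group but the CBT program wins overall — the comparison reverses. Program A's participants skew toward high-risk, which has a lower base rate.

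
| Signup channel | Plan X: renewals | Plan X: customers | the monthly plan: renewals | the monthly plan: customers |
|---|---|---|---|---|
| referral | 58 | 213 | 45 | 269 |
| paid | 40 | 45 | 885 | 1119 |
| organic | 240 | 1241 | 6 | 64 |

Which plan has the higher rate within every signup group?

Plan X

Referral: Plan X 58/213 = 27.2%, the monthly plan 45/269 = 16.7% → Plan X
Paid: Plan X 40/45 = 88.9%, the monthly plan 885/1119 = 79.1% → Plan X
Organic: Plan X 240/1241 = 19.3%, the monthly plan 6/64 = 9.4% → Plan X
Plan X has the higher rate in all 3 groups.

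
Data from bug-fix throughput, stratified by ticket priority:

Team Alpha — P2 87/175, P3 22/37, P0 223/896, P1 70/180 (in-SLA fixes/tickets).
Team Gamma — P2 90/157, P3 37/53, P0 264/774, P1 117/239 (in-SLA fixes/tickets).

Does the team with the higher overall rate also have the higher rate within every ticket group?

P2: Team Alpha 87/175 = 49.7%, Team Gamma 90/157 = 57.3% → Team Gamma
P3: Team Alpha 22/37 = 59.5%, Team Gamma 37/53 = 69.8% → Team Gamma
P0: Team Alpha 223/896 = 24.9%, Team Gamma 264/774 = 34.1% → Team Gamma
P1: Team Alpha 70/180 = 38.9%, Team Gamma 117/239 = 49.0% → Team Gamma
Overall: Team Alpha 402/1288 = 31.2%, Team Gamma 508/1223 = 41.5% → Team Gamma
Team Gamma wins overall and in every ticket group — no reversal.

Yes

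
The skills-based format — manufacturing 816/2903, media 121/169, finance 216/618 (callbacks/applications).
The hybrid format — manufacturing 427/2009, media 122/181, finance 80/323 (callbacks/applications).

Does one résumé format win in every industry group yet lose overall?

No

Manufacturing: the skills-based format 816/2903 = 28.1%, the hybrid format 427/2009 = 21.3% → the skills-based format
Media: the skills-based format 121/169 = 71.6%, the hybrid format 122/181 = 67.4% → the skills-based format
Finance: the skills-based format 216/618 = 35.0%, the hybrid format 80/323 = 24.8% → the skills-based format
Overall: the skills-based format 1153/3690 = 31.2%, the hybrid format 629/2513 = 25.0% → the skills-based format
The skills-based format wins overall and in every industry group — no reversal.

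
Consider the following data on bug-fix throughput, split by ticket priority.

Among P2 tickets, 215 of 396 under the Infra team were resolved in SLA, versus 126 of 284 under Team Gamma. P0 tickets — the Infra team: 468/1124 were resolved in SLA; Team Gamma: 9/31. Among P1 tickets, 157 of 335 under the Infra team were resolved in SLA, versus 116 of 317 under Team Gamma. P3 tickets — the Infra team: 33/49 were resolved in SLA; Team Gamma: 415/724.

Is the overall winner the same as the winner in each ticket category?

No

P2: the Infra team 215/396 = 54.3%, Team Gamma 126/284 = 44.4% → the Infra team
P0: the Infra team 468/1124 = 41.6%, Team Gamma 9/31 = 29.0% → the Infra team
P1: the Infra team 157/335 = 46.9%, Team Gamma 116/317 = 36.6% → the Infra team
P3: the Infra team 33/49 = 67.3%, Team Gamma 415/724 = 57.3% → the Infra team
Overall: the Infra team 873/1904 = 45.9%, Team Gamma 666/1356 = 49.1% → Team Gamma
The Infra team wins each ticket group but Team Gamma wins overall — the comparison reverses. The Infra team's tickets skew toward P0, which has a lower base rate.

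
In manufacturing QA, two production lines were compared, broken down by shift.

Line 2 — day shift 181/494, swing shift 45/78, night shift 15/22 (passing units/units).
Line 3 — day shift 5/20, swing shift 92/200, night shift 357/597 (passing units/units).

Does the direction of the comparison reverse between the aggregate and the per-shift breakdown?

Day shift: Line 2 181/494 = 36.6%, Line 3 5/20 = 25.0% → Line 2
Swing shift: Line 2 45/78 = 57.7%, Line 3 92/200 = 46.0% → Line 2
Night shift: Line 2 15/22 = 68.2%, Line 3 357/597 = 59.8% → Line 2
Overall: Line 2 241/594 = 40.6%, Line 3 454/817 = 55.6% → Line 3
Line 2 wins each shift group but Line 3 wins overall — the comparison reverses. Line 2's units skew toward day shift, which has a lower base rate.

Yes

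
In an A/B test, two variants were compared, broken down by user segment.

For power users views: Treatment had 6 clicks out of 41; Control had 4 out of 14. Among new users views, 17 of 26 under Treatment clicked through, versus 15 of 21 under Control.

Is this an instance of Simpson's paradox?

Power users: Treatment 6/41 = 14.6%, Control 4/14 = 28.6% → Control
New users: Treatment 17/26 = 65.4%, Control 15/21 = 71.4% → Control
Overall: Treatment 23/67 = 34.3%, Control 19/35 = 54.3% → Control
Control wins overall and in every user group — no reversal.

No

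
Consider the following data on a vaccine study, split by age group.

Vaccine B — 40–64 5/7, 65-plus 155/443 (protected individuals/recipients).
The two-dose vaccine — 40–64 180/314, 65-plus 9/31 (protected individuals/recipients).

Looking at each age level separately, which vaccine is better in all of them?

Vaccine B

40–64: Vaccine B 5/7 = 71.4%, the two-dose vaccine 180/314 = 57.3% → Vaccine B
65-plus: Vaccine B 155/443 = 35.0%, the two-dose vaccine 9/31 = 29.0% → Vaccine B
Vaccine B has the higher rate in both groups.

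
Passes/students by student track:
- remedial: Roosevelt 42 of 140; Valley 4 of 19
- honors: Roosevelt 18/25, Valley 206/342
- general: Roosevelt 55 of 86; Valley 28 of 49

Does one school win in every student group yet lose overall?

Yes

Remedial: Roosevelt 42/140 = 30.0%, Valley 4/19 = 21.1% → Roosevelt
Honors: Roosevelt 18/25 = 72.0%, Valley 206/342 = 60.2% → Roosevelt
General: Roosevelt 55/86 = 64.0%, Valley 28/49 = 57.1% → Roosevelt
Overall: Roosevelt 115/251 = 45.8%, Valley 238/410 = 58.0% → Valley
Roosevelt wins each student group but Valley wins overall — the comparison reverses. Roosevelt's students skew toward remedial, which has a lower base rate.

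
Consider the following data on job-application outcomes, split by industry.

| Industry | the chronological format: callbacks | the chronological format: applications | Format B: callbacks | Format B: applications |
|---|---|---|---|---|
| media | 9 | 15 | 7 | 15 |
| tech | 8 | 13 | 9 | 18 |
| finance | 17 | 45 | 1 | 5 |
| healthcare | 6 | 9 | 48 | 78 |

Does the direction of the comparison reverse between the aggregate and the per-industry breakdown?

Media: the chronological format 9/15 = 60.0%, Format B 7/15 = 46.7% → the chronological format
Tech: the chronological format 8/13 = 61.5%, Format B 9/18 = 50.0% → the chronological format
Finance: the chronological format 17/45 = 37.8%, Format B 1/5 = 20.0% → the chronological format
Healthcare: the chronological format 6/9 = 66.7%, Format B 48/78 = 61.5% → the chronological format
Overall: the chronological format 40/82 = 48.8%, Format B 65/116 = 56.0% → Format B
The chronological format wins each industry group but Format B wins overall — the comparison reverses. The chronological format's applications skew toward finance, which has a lower base rate.

Yes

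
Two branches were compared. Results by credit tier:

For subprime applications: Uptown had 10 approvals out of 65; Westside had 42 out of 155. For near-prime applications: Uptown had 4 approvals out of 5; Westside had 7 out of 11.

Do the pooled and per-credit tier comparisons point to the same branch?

No

Subprime: Uptown 10/65 = 15.4%, Westside 42/155 = 27.1% → Westside
Near-prime: Uptown 4/5 = 80.0%, Westside 7/11 = 63.6% → Uptown
Overall: Uptown 14/70 = 20.0%, Westside 49/166 = 29.5% → Westside
Neither sweeps: Uptown wins 1 of 2 groups, Westside wins 1. Westside wins overall but not every group — no Simpson reversal.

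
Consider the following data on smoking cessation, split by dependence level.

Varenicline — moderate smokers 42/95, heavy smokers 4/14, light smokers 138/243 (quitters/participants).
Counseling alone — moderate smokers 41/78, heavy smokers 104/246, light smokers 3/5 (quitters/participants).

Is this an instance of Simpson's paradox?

Moderate smokers: varenicline 42/95 = 44.2%, counseling alone 41/78 = 52.6% → counseling alone
Heavy smokers: varenicline 4/14 = 28.6%, counseling alone 104/246 = 42.3% → counseling alone
Light smokers: varenicline 138/243 = 56.8%, counseling alone 3/5 = 60.0% → counseling alone
Overall: varenicline 184/352 = 52.3%, counseling alone 148/329 = 45.0% → varenicline
Counseling alone wins each dependence group but varenicline wins overall — the comparison reverses. Counseling alone's participants skew toward heavy smokers, which has a lower base rate.

Yes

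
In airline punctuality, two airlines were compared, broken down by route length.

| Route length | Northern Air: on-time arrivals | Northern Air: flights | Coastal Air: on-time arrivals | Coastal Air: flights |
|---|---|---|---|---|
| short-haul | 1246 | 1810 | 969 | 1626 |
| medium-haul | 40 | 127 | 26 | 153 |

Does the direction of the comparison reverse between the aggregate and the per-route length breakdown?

No

Short-haul: Northern Air 1246/1810 = 68.8%, Coastal Air 969/1626 = 59.6% → Northern Air
Medium-haul: Northern Air 40/127 = 31.5%, Coastal Air 26/153 = 17.0% → Northern Air
Overall: Northern Air 1286/1937 = 66.4%, Coastal Air 995/1779 = 55.9% → Northern Air
Northern Air wins overall and in every route group — no reversal.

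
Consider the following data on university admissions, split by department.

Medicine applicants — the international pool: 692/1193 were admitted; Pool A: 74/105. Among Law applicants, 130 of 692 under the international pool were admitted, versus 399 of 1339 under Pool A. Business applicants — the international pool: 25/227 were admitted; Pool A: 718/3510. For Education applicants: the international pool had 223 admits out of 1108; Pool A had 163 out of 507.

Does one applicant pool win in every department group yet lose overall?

Yes

Medicine: the international pool 692/1193 = 58.0%, Pool A 74/105 = 70.5% → Pool A
Law: the international pool 130/692 = 18.8%, Pool A 399/1339 = 29.8% → Pool A
Business: the international pool 25/227 = 11.0%, Pool A 718/3510 = 20.5% → Pool A
Education: the international pool 223/1108 = 20.1%, Pool A 163/507 = 32.1% → Pool A
Overall: the international pool 1070/3220 = 33.2%, Pool A 1354/5461 = 24.8% → the international pool
Pool A wins each department group but the international pool wins overall — the comparison reverses. Pool A's applicants skew toward Business, which has a lower base rate.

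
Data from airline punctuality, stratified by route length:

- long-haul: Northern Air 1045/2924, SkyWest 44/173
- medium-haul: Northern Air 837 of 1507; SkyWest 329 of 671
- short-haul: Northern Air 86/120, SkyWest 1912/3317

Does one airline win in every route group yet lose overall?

Yes

Long-haul: Northern Air 1045/2924 = 35.7%, SkyWest 44/173 = 25.4% → Northern Air
Medium-haul: Northern Air 837/1507 = 55.5%, SkyWest 329/671 = 49.0% → Northern Air
Short-haul: Northern Air 86/120 = 71.7%, SkyWest 1912/3317 = 57.6% → Northern Air
Overall: Northern Air 1968/4551 = 43.2%, SkyWest 2285/4161 = 54.9% → SkyWest
Northern Air wins each route group but SkyWest wins overall — the comparison reverses. Northern Air's flights skew toward long-haul, which has a lower base rate.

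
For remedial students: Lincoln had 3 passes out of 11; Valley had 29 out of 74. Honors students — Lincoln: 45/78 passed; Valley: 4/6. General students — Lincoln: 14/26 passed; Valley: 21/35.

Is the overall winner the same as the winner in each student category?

No

Remedial: Lincoln 3/11 = 27.3%, Valley 29/74 = 39.2% → Valley
Honors: Lincoln 45/78 = 57.7%, Valley 4/6 = 66.7% → Valley
General: Lincoln 14/26 = 53.8%, Valley 21/35 = 60.0% → Valley
Overall: Lincoln 62/115 = 53.9%, Valley 54/115 = 47.0% → Lincoln
Valley wins each student group but Lincoln wins overall — the comparison reverses. Valley's students skew toward remedial, which has a lower base rate.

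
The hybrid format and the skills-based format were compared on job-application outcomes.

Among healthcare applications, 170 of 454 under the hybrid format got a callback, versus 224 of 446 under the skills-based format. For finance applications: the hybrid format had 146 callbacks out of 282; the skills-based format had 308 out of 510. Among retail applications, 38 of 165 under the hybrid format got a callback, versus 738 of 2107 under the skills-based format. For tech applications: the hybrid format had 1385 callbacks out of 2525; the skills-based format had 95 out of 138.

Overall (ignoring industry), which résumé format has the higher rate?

Healthcare: the hybrid format 170/454 = 37.4%, the skills-based format 224/446 = 50.2% → the skills-based format
Finance: the hybrid format 146/282 = 51.8%, the skills-based format 308/510 = 60.4% → the skills-based format
Retail: the hybrid format 38/165 = 23.0%, the skills-based format 738/2107 = 35.0% → the skills-based format
Tech: the hybrid format 1385/2525 = 54.9%, the skills-based format 95/138 = 68.8% → the skills-based format
Overall: the hybrid format 1739/3426 = 50.8%, the skills-based format 1365/3201 = 42.6% → the hybrid format
(The skills-based format wins every industry group but the hybrid format wins overall — the skills-based format's applications skew toward the low-rate retail group.)

the hybrid format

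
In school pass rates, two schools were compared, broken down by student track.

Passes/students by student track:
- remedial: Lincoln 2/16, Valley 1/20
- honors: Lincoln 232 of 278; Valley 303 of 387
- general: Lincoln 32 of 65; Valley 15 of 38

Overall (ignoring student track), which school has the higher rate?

Remedial: Lincoln 2/16 = 12.5%, Valley 1/20 = 5.0% → Lincoln
Honors: Lincoln 232/278 = 83.5%, Valley 303/387 = 78.3% → Lincoln
General: Lincoln 32/65 = 49.2%, Valley 15/38 = 39.5% → Lincoln
Overall: Lincoln 266/359 = 74.1%, Valley 319/445 = 71.7% → Lincoln

Lincoln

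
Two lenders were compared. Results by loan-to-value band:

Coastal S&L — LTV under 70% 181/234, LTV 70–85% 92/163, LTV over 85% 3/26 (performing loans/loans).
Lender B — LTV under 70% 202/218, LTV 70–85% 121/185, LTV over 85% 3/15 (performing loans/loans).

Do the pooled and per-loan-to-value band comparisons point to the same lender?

LTV under 70%: Coastal S&L 181/234 = 77.4%, Lender B 202/218 = 92.7% → Lender B
LTV 70–85%: Coastal S&L 92/163 = 56.4%, Lender B 121/185 = 65.4% → Lender B
LTV over 85%: Coastal S&L 3/26 = 11.5%, Lender B 3/15 = 20.0% → Lender B
Overall: Coastal S&L 276/423 = 65.2%, Lender B 326/418 = 78.0% → Lender B
Lender B wins overall and in every loan-to-value group — no reversal.

Yes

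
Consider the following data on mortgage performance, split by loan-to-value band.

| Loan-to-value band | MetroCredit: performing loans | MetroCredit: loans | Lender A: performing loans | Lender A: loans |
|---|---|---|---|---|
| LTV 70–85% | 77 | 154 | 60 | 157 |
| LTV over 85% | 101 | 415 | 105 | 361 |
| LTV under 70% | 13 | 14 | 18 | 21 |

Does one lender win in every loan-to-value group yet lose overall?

LTV 70–85%: MetroCredit 77/154 = 50.0%, Lender A 60/157 = 38.2% → MetroCredit
LTV over 85%: MetroCredit 101/415 = 24.3%, Lender A 105/361 = 29.1% → Lender A
LTV under 70%: MetroCredit 13/14 = 92.9%, Lender A 18/21 = 85.7% → MetroCredit
Overall: MetroCredit 191/583 = 32.8%, Lender A 183/539 = 34.0% → Lender A
Neither sweeps: MetroCredit wins 2 of 3 groups, Lender A wins 1. Lender A wins overall but not every group — no Simpson reversal.

No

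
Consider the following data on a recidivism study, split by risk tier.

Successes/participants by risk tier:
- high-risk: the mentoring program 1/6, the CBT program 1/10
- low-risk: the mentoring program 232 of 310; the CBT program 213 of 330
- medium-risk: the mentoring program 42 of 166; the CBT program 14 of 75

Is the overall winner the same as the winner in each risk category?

Yes

High-risk: the mentoring program 1/6 = 16.7%, the CBT program 1/10 = 10.0% → the mentoring program
Low-risk: the mentoring program 232/310 = 74.8%, the CBT program 213/330 = 64.5% → the mentoring program
Medium-risk: the mentoring program 42/166 = 25.3%, the CBT program 14/75 = 18.7% → the mentoring program
Overall: the mentoring program 275/482 = 57.1%, the CBT program 228/415 = 54.9% → the mentoring program
The mentoring program wins overall and in every risk group — no reversal.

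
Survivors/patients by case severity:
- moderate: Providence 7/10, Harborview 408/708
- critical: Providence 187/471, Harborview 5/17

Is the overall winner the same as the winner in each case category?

No

Moderate: Providence 7/10 = 70.0%, Harborview 408/708 = 57.6% → Providence
Critical: Providence 187/471 = 39.7%, Harborview 5/17 = 29.4% → Providence
Overall: Providence 194/481 = 40.3%, Harborview 413/725 = 57.0% → Harborview
Providence wins each case group but Harborview wins overall — the comparison reverses. Providence's patients skew toward critical, which has a lower base rate.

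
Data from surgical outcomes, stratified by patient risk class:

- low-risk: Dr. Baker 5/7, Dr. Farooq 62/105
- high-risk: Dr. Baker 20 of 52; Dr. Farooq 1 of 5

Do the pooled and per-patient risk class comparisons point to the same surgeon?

No

Low-risk: Dr. Baker 5/7 = 71.4%, Dr. Farooq 62/105 = 59.0% → Dr. Baker
High-risk: Dr. Baker 20/52 = 38.5%, Dr. Farooq 1/5 = 20.0% → Dr. Baker
Overall: Dr. Baker 25/59 = 42.4%, Dr. Farooq 63/110 = 57.3% → Dr. Farooq
Dr. Baker wins each patient risk group but Dr. Farooq wins overall — the comparison reverses. Dr. Baker's operations skew toward high-risk, which has a lower base rate.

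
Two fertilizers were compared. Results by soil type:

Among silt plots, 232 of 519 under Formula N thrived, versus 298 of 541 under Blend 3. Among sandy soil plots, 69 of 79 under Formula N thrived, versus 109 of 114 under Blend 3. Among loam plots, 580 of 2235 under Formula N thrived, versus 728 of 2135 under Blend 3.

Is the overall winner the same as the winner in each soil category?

Silt: Formula N 232/519 = 44.7%, Blend 3 298/541 = 55.1% → Blend 3
Sandy soil: Formula N 69/79 = 87.3%, Blend 3 109/114 = 95.6% → Blend 3
Loam: Formula N 580/2235 = 26.0%, Blend 3 728/2135 = 34.1% → Blend 3
Overall: Formula N 881/2833 = 31.1%, Blend 3 1135/2790 = 40.7% → Blend 3
Blend 3 wins overall and in every soil group — no reversal.

Yes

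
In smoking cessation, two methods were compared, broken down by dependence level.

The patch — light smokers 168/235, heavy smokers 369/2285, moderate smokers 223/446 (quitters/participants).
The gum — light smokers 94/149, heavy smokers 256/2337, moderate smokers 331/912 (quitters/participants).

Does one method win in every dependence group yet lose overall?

No

Light smokers: the patch 168/235 = 71.5%, the gum 94/149 = 63.1% → the patch
Heavy smokers: the patch 369/2285 = 16.1%, the gum 256/2337 = 11.0% → the patch
Moderate smokers: the patch 223/446 = 50.0%, the gum 331/912 = 36.3% → the patch
Overall: the patch 760/2966 = 25.6%, the gum 681/3398 = 20.0% → the patch
The patch wins overall and in every dependence group — no reversal.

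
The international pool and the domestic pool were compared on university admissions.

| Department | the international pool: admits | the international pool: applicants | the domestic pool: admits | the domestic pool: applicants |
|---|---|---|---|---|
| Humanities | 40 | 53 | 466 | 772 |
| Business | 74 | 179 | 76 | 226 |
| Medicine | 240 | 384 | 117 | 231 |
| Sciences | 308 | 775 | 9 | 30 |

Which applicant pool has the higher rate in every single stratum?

the international pool

Humanities: the international pool 40/53 = 75.5%, the domestic pool 466/772 = 60.4% → the international pool
Business: the international pool 74/179 = 41.3%, the domestic pool 76/226 = 33.6% → the international pool
Medicine: the international pool 240/384 = 62.5%, the domestic pool 117/231 = 50.6% → the international pool
Sciences: the international pool 308/775 = 39.7%, the domestic pool 9/30 = 30.0% → the international pool
The international pool has the higher rate in all 4 groups.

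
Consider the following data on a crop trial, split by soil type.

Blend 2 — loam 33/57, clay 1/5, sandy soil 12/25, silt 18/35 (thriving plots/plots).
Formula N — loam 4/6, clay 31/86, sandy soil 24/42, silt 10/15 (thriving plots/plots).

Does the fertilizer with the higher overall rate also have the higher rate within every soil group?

Loam: Blend 2 33/57 = 57.9%, Formula N 4/6 = 66.7% → Formula N
Clay: Blend 2 1/5 = 20.0%, Formula N 31/86 = 36.0% → Formula N
Sandy soil: Blend 2 12/25 = 48.0%, Formula N 24/42 = 57.1% → Formula N
Silt: Blend 2 18/35 = 51.4%, Formula N 10/15 = 66.7% → Formula N
Overall: Blend 2 64/122 = 52.5%, Formula N 69/149 = 46.3% → Blend 2
Formula N wins each soil group but Blend 2 wins overall — the comparison reverses. Formula N's plots skew toward clay, which has a lower base rate.

No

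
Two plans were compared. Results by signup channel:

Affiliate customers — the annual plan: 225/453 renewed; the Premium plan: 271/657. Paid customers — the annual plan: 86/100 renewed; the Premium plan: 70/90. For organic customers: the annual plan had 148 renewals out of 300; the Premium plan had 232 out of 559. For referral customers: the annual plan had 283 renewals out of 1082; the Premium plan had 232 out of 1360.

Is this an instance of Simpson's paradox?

No

Affiliate: the annual plan 225/453 = 49.7%, the Premium plan 271/657 = 41.2% → the annual plan
Paid: the annual plan 86/100 = 86.0%, the Premium plan 70/90 = 77.8% → the annual plan
Organic: the annual plan 148/300 = 49.3%, the Premium plan 232/559 = 41.5% → the annual plan
Referral: the annual plan 283/1082 = 26.2%, the Premium plan 232/1360 = 17.1% → the annual plan
Overall: the annual plan 742/1935 = 38.3%, the Premium plan 805/2666 = 30.2% → the annual plan
The annual plan wins overall and in every signup group — no reversal.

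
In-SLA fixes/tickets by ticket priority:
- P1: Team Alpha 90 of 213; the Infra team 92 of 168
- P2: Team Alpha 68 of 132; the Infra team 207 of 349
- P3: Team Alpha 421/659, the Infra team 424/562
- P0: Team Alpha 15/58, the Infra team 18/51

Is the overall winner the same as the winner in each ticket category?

Yes

P1: Team Alpha 90/213 = 42.3%, the Infra team 92/168 = 54.8% → the Infra team
P2: Team Alpha 68/132 = 51.5%, the Infra team 207/349 = 59.3% → the Infra team
P3: Team Alpha 421/659 = 63.9%, the Infra team 424/562 = 75.4% → the Infra team
P0: Team Alpha 15/58 = 25.9%, the Infra team 18/51 = 35.3% → the Infra team
Overall: Team Alpha 594/1062 = 55.9%, the Infra team 741/1130 = 65.6% → the Infra team
The Infra team wins overall and in every ticket group — no reversal.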